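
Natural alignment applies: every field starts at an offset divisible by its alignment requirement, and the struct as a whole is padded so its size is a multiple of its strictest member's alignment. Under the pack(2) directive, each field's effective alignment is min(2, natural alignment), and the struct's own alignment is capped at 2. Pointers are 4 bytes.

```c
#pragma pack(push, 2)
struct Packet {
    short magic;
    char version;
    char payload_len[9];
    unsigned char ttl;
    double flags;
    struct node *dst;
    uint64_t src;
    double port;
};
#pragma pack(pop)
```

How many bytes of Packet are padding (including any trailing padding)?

1

@0: magic [2B, align 2] → 2
@2: version [1B, align 1] → 3
@3: payload_len [9B, align 1] → 12
@12: ttl [1B, align 1] → 13
+1 pad (align 2)
@14: flags [8B, align 2] → 22
@22: dst [4B, align 2] → 26
@26: src [8B, align 2] → 34
@34: port [8B, align 2] → 42
size 42, align 2
data bytes 41, size 42 → padding 1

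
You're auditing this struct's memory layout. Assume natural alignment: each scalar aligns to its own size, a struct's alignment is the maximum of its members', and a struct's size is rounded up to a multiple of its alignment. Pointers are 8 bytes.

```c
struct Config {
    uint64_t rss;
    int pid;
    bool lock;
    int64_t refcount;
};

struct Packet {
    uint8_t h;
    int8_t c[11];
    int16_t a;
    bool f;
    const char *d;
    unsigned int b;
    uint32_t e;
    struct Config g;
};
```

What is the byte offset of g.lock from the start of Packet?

Config: @0: rss [8B, align 8] → 8; @8: pid [4B, align 4] → 12; @12: lock [1B, align 1] → 13; +3 pad (align 8); @16: refcount [8B, align 8] → 24; size 24, align 8
@0: h [1B, align 1] → 1
@1: c [11B, align 1] → 12
@12: a [2B, align 2] → 14
@14: f [1B, align 1] → 15
+1 pad (align 8)
@16: d [8B, align 8] → 24
@24: b [4B, align 4] → 28
@28: e [4B, align 4] → 32
@32: g [24B, align 8] → 56
within Config: lock at 12
32 + 12 = 44

44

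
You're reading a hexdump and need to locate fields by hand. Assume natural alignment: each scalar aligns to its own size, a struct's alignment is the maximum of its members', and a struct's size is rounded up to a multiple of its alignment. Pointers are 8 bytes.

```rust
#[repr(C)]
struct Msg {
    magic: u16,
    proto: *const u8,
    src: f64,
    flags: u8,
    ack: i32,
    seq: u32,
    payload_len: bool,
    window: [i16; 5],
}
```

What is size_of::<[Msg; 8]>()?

384

0..2  magic  (2B, 2-aligned)
2..8  -- padding (6B)
8..16  proto  (8B, 8-aligned)
16..24  src  (8B, 8-aligned)
24..25  flags  (1B, 1-aligned)
25..28  -- padding (3B)
28..32  ack  (4B, 4-aligned)
32..36  seq  (4B, 4-aligned)
36..37  payload_len  (1B, 1-aligned)
37..38  -- padding (1B)
38..48  window  (10B, 2-aligned)
sizeof = 48, alignof = 8
array of 8: 8 × 48 = 384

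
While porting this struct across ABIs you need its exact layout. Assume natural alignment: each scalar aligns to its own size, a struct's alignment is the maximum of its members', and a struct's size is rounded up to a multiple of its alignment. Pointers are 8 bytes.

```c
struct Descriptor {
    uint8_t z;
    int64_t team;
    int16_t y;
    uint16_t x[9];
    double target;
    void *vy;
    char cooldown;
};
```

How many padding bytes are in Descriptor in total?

z at 0 (size 1, align 1) → ends 1
pad 7 to align 8 for team
team at 8 (size 8, align 8) → ends 16
y at 16 (size 2, align 2) → ends 18
x at 18 (size 18, align 2) → ends 36
pad 4 to align 8 for target
target at 40 (size 8, align 8) → ends 48
vy at 48 (size 8, align 8) → ends 56
cooldown at 56 (size 1, align 1) → ends 57
tail pad 7 to reach multiple of 8
total 64 bytes, alignment 8
data bytes 46, size 64 → padding 18

18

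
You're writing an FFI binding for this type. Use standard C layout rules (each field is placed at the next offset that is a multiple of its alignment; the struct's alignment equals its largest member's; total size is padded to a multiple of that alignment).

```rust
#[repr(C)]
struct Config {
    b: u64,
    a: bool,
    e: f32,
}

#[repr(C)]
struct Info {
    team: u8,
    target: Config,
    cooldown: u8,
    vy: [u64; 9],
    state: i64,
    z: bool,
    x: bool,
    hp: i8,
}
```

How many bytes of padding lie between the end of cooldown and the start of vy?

Config: b at 0 (size 8, align 8) → ends 8; a at 8 (size 1, align 1) → ends 9; pad 3 to align 4 for e; e at 12 (size 4, align 4) → ends 16; total 16 bytes, alignment 8
team at 0 (size 1, align 1) → ends 1
pad 7 to align 8 for target
target at 8 (size 16, align 8) → ends 24
cooldown at 24 (size 1, align 1) → ends 25
pad 7 to align 8 for vy
vy at 32 (size 72, align 8) → ends 104

7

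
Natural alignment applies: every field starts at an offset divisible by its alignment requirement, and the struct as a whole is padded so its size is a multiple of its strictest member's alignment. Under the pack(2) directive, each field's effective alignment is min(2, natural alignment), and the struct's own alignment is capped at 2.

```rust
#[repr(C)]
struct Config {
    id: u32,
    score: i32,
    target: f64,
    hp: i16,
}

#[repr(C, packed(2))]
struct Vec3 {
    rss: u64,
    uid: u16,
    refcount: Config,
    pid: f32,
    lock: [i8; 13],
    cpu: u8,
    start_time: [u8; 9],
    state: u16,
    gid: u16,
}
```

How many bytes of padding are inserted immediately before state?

Config: id at 0 (size 4, align 4) → ends 4; score at 4 (size 4, align 4) → ends 8; target at 8 (size 8, align 8) → ends 16; hp at 16 (size 2, align 2) → ends 18; tail pad 6 to reach multiple of 8; total 24 bytes, alignment 8
rss at 0 (size 8, align 2) → ends 8
uid at 8 (size 2, align 2) → ends 10
refcount at 10 (size 24, align 2) → ends 34
pid at 34 (size 4, align 2) → ends 38
lock at 38 (size 13, align 1) → ends 51
cpu at 51 (size 1, align 1) → ends 52
start_time at 52 (size 9, align 1) → ends 61
pad 1 to align 2 for state
state at 62 (size 2, align 2) → ends 64

1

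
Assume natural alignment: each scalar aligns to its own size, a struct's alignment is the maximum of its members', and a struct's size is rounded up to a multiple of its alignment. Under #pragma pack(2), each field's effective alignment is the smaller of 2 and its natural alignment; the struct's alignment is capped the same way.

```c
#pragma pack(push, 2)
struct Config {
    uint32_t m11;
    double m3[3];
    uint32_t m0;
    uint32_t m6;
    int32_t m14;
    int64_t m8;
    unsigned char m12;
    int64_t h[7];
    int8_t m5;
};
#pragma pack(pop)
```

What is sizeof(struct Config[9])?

972

@0: m11 [4B, align 2] → 4
@4: m3 [24B, align 2] → 28
@28: m0 [4B, align 2] → 32
@32: m6 [4B, align 2] → 36
@36: m14 [4B, align 2] → 40
@40: m8 [8B, align 2] → 48
@48: m12 [1B, align 1] → 49
+1 pad (align 2)
@50: h [56B, align 2] → 106
@106: m5 [1B, align 1] → 107
+1 tail pad (align 2)
size 108, align 2
array of 9: 9 × 108 = 972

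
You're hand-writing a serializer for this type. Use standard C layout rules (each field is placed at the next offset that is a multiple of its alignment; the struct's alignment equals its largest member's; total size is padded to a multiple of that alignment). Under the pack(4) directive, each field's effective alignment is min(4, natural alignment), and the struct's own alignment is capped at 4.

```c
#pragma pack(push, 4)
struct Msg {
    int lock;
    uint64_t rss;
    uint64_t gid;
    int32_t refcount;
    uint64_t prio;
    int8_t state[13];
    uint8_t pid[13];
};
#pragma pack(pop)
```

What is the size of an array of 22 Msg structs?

0..4  lock  (4B, 4-aligned)
4..12  rss  (8B, 4-aligned)
12..20  gid  (8B, 4-aligned)
20..24  refcount  (4B, 4-aligned)
24..32  prio  (8B, 4-aligned)
32..45  state  (13B, 1-aligned)
45..58  pid  (13B, 1-aligned)
58..60  -- tail padding (2B)
sizeof = 60, alignof = 4
array of 22: 22 × 60 = 1320

1320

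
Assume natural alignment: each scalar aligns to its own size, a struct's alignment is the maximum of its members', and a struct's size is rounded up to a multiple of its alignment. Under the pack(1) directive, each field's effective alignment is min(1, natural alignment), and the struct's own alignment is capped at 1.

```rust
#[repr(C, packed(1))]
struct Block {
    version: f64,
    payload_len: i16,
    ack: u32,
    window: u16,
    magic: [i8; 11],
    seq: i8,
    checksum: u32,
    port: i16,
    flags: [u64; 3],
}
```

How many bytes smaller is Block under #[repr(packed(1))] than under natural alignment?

6

natural layout:
  @0: version [8B, align 8] → 8
  @8: payload_len [2B, align 2] → 10
  +2 pad (align 4)
  @12: ack [4B, align 4] → 16
  @16: window [2B, align 2] → 18
  @18: magic [11B, align 1] → 29
  @29: seq [1B, align 1] → 30
  +2 pad (align 4)
  @32: checksum [4B, align 4] → 36
  @36: port [2B, align 2] → 38
  +2 pad (align 8)
  @40: flags [24B, align 8] → 64
  size 64, align 8
packed(1) layout:
  @0: version [8B, align 1] → 8
  @8: payload_len [2B, align 1] → 10
  @10: ack [4B, align 1] → 14
  @14: window [2B, align 1] → 16
  @16: magic [11B, align 1] → 27
  @27: seq [1B, align 1] → 28
  @28: checksum [4B, align 1] → 32
  @32: port [2B, align 1] → 34
  @34: flags [24B, align 1] → 58
  size 58, align 1
64 − 58 = 6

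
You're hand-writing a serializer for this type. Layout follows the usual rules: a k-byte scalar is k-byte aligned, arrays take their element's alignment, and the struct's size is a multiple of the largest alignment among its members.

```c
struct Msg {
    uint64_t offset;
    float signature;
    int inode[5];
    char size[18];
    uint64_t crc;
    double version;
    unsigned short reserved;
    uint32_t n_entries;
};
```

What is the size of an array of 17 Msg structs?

@0: offset [8B, align 8] → 8
@8: signature [4B, align 4] → 12
@12: inode [20B, align 4] → 32
@32: size [18B, align 1] → 50
+6 pad (align 8)
@56: crc [8B, align 8] → 64
@64: version [8B, align 8] → 72
@72: reserved [2B, align 2] → 74
+2 pad (align 4)
@76: n_entries [4B, align 4] → 80
size 80, align 8
array of 17: 17 × 80 = 1360

1360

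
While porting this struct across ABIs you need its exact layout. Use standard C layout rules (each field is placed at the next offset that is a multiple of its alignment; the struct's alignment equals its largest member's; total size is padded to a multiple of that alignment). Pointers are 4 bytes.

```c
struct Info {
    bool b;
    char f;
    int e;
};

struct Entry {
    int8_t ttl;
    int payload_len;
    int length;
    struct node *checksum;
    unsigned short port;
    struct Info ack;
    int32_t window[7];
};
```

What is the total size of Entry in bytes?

56

Info: 0..1  b  (1B, 1-aligned); 1..2  f  (1B, 1-aligned); 2..4  -- padding (2B); 4..8  e  (4B, 4-aligned); sizeof = 8, alignof = 4
0..1  ttl  (1B, 1-aligned)
1..4  -- padding (3B)
4..8  payload_len  (4B, 4-aligned)
8..12  length  (4B, 4-aligned)
12..16  checksum  (4B, 4-aligned)
16..18  port  (2B, 2-aligned)
18..20  -- padding (2B)
20..28  ack  (8B, 4-aligned)
28..56  window  (28B, 4-aligned)
sizeof = 56, alignof = 4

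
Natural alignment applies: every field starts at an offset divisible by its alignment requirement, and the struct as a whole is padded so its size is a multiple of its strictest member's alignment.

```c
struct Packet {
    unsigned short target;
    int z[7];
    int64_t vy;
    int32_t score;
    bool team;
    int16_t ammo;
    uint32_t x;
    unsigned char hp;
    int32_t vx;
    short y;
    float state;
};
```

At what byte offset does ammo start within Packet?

46

@0: target [2B, align 2] → 2
+2 pad (align 4)
@4: z [28B, align 4] → 32
@32: vy [8B, align 8] → 40
@40: score [4B, align 4] → 44
@44: team [1B, align 1] → 45
+1 pad (align 2)
@46: ammo [2B, align 2] → 48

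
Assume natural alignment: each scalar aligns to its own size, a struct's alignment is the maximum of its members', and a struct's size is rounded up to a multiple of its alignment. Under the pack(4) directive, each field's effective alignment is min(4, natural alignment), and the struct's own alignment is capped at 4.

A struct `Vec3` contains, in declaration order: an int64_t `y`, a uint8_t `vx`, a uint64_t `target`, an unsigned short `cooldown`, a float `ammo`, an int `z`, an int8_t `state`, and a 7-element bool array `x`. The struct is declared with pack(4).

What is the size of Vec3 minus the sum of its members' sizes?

5

y at 0 (size 8, align 4) → ends 8
vx at 8 (size 1, align 1) → ends 9
pad 3 to align 4 for target
target at 12 (size 8, align 4) → ends 20
cooldown at 20 (size 2, align 2) → ends 22
pad 2 to align 4 for ammo
ammo at 24 (size 4, align 4) → ends 28
z at 28 (size 4, align 4) → ends 32
state at 32 (size 1, align 1) → ends 33
x at 33 (size 7, align 1) → ends 40
total 40 bytes, alignment 4
data bytes 35, size 40 → padding 5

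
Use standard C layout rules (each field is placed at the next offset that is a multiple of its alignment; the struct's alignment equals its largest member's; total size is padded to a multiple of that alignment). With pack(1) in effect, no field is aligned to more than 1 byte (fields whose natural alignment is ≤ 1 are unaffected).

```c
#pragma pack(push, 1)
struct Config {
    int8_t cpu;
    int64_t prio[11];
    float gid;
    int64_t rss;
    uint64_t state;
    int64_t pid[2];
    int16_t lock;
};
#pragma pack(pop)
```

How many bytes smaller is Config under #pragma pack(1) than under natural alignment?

17

natural layout:
  0..1  cpu  (1B, 1-aligned)
  1..8  -- padding (7B)
  8..96  prio  (88B, 8-aligned)
  96..100  gid  (4B, 4-aligned)
  100..104  -- padding (4B)
  104..112  rss  (8B, 8-aligned)
  112..120  state  (8B, 8-aligned)
  120..136  pid  (16B, 8-aligned)
  136..138  lock  (2B, 2-aligned)
  138..144  -- tail padding (6B)
  sizeof = 144, alignof = 8
packed(1) layout:
  0..1  cpu  (1B, 1-aligned)
  1..89  prio  (88B, 1-aligned)
  89..93  gid  (4B, 1-aligned)
  93..101  rss  (8B, 1-aligned)
  101..109  state  (8B, 1-aligned)
  109..125  pid  (16B, 1-aligned)
  125..127  lock  (2B, 1-aligned)
  sizeof = 127, alignof = 1
144 − 127 = 17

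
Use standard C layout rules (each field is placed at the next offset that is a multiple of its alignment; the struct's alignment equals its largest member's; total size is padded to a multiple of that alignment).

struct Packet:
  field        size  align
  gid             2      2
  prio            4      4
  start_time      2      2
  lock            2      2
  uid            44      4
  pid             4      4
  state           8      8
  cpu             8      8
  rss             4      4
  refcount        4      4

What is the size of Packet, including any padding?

0..2  gid  (2B, 2-aligned)
2..4  -- padding (2B)
4..8  prio  (4B, 4-aligned)
8..10  start_time  (2B, 2-aligned)
10..12  lock  (2B, 2-aligned)
12..56  uid  (44B, 4-aligned)
56..60  pid  (4B, 4-aligned)
60..64  -- padding (4B)
64..72  state  (8B, 8-aligned)
72..80  cpu  (8B, 8-aligned)
80..84  rss  (4B, 4-aligned)
84..88  refcount  (4B, 4-aligned)
sizeof = 88, alignof = 8

88 bytes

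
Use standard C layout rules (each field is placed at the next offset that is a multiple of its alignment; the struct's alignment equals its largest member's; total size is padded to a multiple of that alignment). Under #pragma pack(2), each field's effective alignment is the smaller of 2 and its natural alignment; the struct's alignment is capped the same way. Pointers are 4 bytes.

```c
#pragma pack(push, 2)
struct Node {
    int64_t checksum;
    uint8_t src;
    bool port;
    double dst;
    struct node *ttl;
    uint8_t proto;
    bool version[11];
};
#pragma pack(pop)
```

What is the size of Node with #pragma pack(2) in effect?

34

0..8  checksum  (8B, 2-aligned)
8..9  src  (1B, 1-aligned)
9..10  port  (1B, 1-aligned)
10..18  dst  (8B, 2-aligned)
18..22  ttl  (4B, 2-aligned)
22..23  proto  (1B, 1-aligned)
23..34  version  (11B, 1-aligned)
sizeof = 34, alignof = 2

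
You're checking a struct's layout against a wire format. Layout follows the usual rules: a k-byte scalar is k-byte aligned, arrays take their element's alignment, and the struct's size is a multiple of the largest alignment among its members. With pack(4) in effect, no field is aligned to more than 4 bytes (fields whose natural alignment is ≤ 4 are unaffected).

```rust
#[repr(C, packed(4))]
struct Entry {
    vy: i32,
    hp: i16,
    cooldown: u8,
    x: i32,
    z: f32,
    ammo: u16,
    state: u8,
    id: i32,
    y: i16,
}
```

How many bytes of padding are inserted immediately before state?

0..4  vy  (4B, 4-aligned)
4..6  hp  (2B, 2-aligned)
6..7  cooldown  (1B, 1-aligned)
7..8  -- padding (1B)
8..12  x  (4B, 4-aligned)
12..16  z  (4B, 4-aligned)
16..18  ammo  (2B, 2-aligned)
18..19  state  (1B, 1-aligned)

0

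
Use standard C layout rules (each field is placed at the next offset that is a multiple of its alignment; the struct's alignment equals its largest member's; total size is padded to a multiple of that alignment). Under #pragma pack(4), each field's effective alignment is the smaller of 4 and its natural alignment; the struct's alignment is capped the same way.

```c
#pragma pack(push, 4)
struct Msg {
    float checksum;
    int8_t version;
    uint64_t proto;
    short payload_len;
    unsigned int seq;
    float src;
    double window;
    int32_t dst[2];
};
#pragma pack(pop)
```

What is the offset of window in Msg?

28

@0: checksum [4B, align 4] → 4
@4: version [1B, align 1] → 5
+3 pad (align 4)
@8: proto [8B, align 4] → 16
@16: payload_len [2B, align 2] → 18
+2 pad (align 4)
@20: seq [4B, align 4] → 24
@24: src [4B, align 4] → 28
@28: window [8B, align 4] → 36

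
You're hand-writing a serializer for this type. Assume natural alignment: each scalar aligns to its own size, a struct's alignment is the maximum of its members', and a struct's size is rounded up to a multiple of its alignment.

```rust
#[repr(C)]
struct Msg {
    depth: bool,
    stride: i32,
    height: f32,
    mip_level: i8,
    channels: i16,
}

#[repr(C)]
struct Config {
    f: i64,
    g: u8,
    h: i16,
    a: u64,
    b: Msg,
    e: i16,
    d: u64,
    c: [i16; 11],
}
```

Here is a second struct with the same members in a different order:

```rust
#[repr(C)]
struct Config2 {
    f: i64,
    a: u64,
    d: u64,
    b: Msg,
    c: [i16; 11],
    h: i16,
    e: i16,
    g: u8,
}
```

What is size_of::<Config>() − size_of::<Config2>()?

Msg: depth at 0 (size 1, align 1) → ends 1; pad 3 to align 4 for stride; stride at 4 (size 4, align 4) → ends 8; height at 8 (size 4, align 4) → ends 12; mip_level at 12 (size 1, align 1) → ends 13; pad 1 to align 2 for channels; channels at 14 (size 2, align 2) → ends 16; total 16 bytes, alignment 4
f at 0 (size 8, align 8) → ends 8
g at 8 (size 1, align 1) → ends 9
pad 1 to align 2 for h
h at 10 (size 2, align 2) → ends 12
pad 4 to align 8 for a
a at 16 (size 8, align 8) → ends 24
b at 24 (size 16, align 4) → ends 40
e at 40 (size 2, align 2) → ends 42
pad 6 to align 8 for d
d at 48 (size 8, align 8) → ends 56
c at 56 (size 22, align 2) → ends 78
tail pad 2 to reach multiple of 8
total 80 bytes, alignment 8
— Config2 —
f at 0 (size 8, align 8) → ends 8
a at 8 (size 8, align 8) → ends 16
d at 16 (size 8, align 8) → ends 24
b at 24 (size 16, align 4) → ends 40
c at 40 (size 22, align 2) → ends 62
h at 62 (size 2, align 2) → ends 64
e at 64 (size 2, align 2) → ends 66
g at 66 (size 1, align 1) → ends 67
tail pad 5 to reach multiple of 8
total 72 bytes, alignment 8
80 − 72 = 8

8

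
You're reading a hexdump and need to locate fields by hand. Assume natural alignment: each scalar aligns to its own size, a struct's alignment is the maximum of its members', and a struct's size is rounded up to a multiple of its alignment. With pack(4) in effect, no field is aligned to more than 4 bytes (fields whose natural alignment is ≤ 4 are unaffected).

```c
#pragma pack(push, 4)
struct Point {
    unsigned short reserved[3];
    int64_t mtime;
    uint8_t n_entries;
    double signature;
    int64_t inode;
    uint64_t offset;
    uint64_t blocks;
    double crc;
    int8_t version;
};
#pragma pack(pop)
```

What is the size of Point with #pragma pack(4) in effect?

0..6  reserved  (6B, 2-aligned)
6..8  -- padding (2B)
8..16  mtime  (8B, 4-aligned)
16..17  n_entries  (1B, 1-aligned)
17..20  -- padding (3B)
20..28  signature  (8B, 4-aligned)
28..36  inode  (8B, 4-aligned)
36..44  offset  (8B, 4-aligned)
44..52  blocks  (8B, 4-aligned)
52..60  crc  (8B, 4-aligned)
60..61  version  (1B, 1-aligned)
61..64  -- tail padding (3B)
sizeof = 64, alignof = 4

64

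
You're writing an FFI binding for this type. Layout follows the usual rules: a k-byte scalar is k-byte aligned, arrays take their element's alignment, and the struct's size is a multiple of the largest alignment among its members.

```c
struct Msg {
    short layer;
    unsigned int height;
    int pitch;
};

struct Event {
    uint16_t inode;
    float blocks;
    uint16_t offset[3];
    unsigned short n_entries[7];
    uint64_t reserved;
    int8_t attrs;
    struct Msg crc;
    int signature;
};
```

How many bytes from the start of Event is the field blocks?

4

Msg: layer at 0 (size 2, align 2) → ends 2; pad 2 to align 4 for height; height at 4 (size 4, align 4) → ends 8; pitch at 8 (size 4, align 4) → ends 12; total 12 bytes, alignment 4
inode at 0 (size 2, align 2) → ends 2
pad 2 to align 4 for blocks
blocks at 4 (size 4, align 4) → ends 8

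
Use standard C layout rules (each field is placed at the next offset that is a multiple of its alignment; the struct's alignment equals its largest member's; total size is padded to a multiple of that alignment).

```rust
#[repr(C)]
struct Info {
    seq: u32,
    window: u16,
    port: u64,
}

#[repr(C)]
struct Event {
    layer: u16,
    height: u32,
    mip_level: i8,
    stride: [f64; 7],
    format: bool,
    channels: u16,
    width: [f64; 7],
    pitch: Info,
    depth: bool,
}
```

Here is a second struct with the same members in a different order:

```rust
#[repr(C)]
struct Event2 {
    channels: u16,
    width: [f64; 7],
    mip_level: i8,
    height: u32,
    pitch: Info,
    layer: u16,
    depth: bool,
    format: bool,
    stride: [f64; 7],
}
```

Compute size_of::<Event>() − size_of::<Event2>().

Info: 0..4  seq  (4B, 4-aligned); 4..6  window  (2B, 2-aligned); 6..8  -- padding (2B); 8..16  port  (8B, 8-aligned); sizeof = 16, alignof = 8
0..2  layer  (2B, 2-aligned)
2..4  -- padding (2B)
4..8  height  (4B, 4-aligned)
8..9  mip_level  (1B, 1-aligned)
9..16  -- padding (7B)
16..72  stride  (56B, 8-aligned)
72..73  format  (1B, 1-aligned)
73..74  -- padding (1B)
74..76  channels  (2B, 2-aligned)
76..80  -- padding (4B)
80..136  width  (56B, 8-aligned)
136..152  pitch  (16B, 8-aligned)
152..153  depth  (1B, 1-aligned)
153..160  -- tail padding (7B)
sizeof = 160, alignof = 8
— Event2 —
0..2  channels  (2B, 2-aligned)
2..8  -- padding (6B)
8..64  width  (56B, 8-aligned)
64..65  mip_level  (1B, 1-aligned)
65..68  -- padding (3B)
68..72  height  (4B, 4-aligned)
72..88  pitch  (16B, 8-aligned)
88..90  layer  (2B, 2-aligned)
90..91  depth  (1B, 1-aligned)
91..92  format  (1B, 1-aligned)
92..96  -- padding (4B)
96..152  stride  (56B, 8-aligned)
sizeof = 152, alignof = 8
160 − 152 = 8

8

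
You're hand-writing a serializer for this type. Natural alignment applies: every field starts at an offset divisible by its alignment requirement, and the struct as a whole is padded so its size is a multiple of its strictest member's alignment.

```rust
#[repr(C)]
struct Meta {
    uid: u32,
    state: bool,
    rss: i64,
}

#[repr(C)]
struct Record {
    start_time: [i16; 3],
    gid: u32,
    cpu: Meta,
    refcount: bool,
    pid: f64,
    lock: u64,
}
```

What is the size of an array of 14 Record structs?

784

Meta: 0..4  uid  (4B, 4-aligned); 4..5  state  (1B, 1-aligned); 5..8  -- padding (3B); 8..16  rss  (8B, 8-aligned); sizeof = 16, alignof = 8
0..6  start_time  (6B, 2-aligned)
6..8  -- padding (2B)
8..12  gid  (4B, 4-aligned)
12..16  -- padding (4B)
16..32  cpu  (16B, 8-aligned)
32..33  refcount  (1B, 1-aligned)
33..40  -- padding (7B)
40..48  pid  (8B, 8-aligned)
48..56  lock  (8B, 8-aligned)
sizeof = 56, alignof = 8
array of 14: 14 × 56 = 784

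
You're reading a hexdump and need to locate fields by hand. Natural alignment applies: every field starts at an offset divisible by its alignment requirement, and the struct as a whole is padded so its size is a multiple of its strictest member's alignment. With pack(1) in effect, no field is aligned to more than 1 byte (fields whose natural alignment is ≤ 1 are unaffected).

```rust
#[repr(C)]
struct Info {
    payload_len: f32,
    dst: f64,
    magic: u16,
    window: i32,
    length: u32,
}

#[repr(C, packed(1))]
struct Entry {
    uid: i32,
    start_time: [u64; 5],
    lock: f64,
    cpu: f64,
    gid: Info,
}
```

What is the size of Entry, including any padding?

92 bytes

Info: payload_len at 0 (size 4, align 4) → ends 4; pad 4 to align 8 for dst; dst at 8 (size 8, align 8) → ends 16; magic at 16 (size 2, align 2) → ends 18; pad 2 to align 4 for window; window at 20 (size 4, align 4) → ends 24; length at 24 (size 4, align 4) → ends 28; tail pad 4 to reach multiple of 8; total 32 bytes, alignment 8
uid at 0 (size 4, align 1) → ends 4
start_time at 4 (size 40, align 1) → ends 44
lock at 44 (size 8, align 1) → ends 52
cpu at 52 (size 8, align 1) → ends 60
gid at 60 (size 32, align 1) → ends 92
total 92 bytes, alignment 1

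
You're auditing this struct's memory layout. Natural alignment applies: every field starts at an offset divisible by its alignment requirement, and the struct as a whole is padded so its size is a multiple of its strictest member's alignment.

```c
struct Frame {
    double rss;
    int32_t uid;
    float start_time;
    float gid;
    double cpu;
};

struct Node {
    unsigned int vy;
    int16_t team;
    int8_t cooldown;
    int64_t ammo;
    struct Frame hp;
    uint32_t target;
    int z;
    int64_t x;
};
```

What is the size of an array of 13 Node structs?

832

Frame: @0: rss [8B, align 8] → 8; @8: uid [4B, align 4] → 12; @12: start_time [4B, align 4] → 16; @16: gid [4B, align 4] → 20; +4 pad (align 8); @24: cpu [8B, align 8] → 32; size 32, align 8
@0: vy [4B, align 4] → 4
@4: team [2B, align 2] → 6
@6: cooldown [1B, align 1] → 7
+1 pad (align 8)
@8: ammo [8B, align 8] → 16
@16: hp [32B, align 8] → 48
@48: target [4B, align 4] → 52
@52: z [4B, align 4] → 56
@56: x [8B, align 8] → 64
size 64, align 8
array of 13: 13 × 64 = 832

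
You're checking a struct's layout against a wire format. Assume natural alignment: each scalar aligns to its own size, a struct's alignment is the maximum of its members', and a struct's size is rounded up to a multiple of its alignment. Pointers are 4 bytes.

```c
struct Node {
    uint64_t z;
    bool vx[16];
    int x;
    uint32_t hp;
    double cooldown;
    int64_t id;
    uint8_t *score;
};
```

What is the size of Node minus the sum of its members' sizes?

4

@0: z [8B, align 8] → 8
@8: vx [16B, align 1] → 24
@24: x [4B, align 4] → 28
@28: hp [4B, align 4] → 32
@32: cooldown [8B, align 8] → 40
@40: id [8B, align 8] → 48
@48: score [4B, align 4] → 52
+4 tail pad (align 8)
size 56, align 8
data bytes 52, size 56 → padding 4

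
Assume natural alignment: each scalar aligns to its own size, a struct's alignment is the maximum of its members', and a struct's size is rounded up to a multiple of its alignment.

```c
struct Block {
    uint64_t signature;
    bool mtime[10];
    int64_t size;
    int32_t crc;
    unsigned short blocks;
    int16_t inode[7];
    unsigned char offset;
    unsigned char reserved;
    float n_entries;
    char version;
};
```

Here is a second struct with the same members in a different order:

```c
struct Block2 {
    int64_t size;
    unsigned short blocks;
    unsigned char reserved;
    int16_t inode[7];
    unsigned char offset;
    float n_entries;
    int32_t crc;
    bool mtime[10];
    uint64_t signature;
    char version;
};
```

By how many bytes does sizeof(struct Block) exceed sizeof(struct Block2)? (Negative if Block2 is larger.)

0

@0: signature [8B, align 8] → 8
@8: mtime [10B, align 1] → 18
+6 pad (align 8)
@24: size [8B, align 8] → 32
@32: crc [4B, align 4] → 36
@36: blocks [2B, align 2] → 38
@38: inode [14B, align 2] → 52
@52: offset [1B, align 1] → 53
@53: reserved [1B, align 1] → 54
+2 pad (align 4)
@56: n_entries [4B, align 4] → 60
@60: version [1B, align 1] → 61
+3 tail pad (align 8)
size 64, align 8
— Block2 —
@0: size [8B, align 8] → 8
@8: blocks [2B, align 2] → 10
@10: reserved [1B, align 1] → 11
+1 pad (align 2)
@12: inode [14B, align 2] → 26
@26: offset [1B, align 1] → 27
+1 pad (align 4)
@28: n_entries [4B, align 4] → 32
@32: crc [4B, align 4] → 36
@36: mtime [10B, align 1] → 46
+2 pad (align 8)
@48: signature [8B, align 8] → 56
@56: version [1B, align 1] → 57
+7 tail pad (align 8)
size 64, align 8
64 − 64 = 0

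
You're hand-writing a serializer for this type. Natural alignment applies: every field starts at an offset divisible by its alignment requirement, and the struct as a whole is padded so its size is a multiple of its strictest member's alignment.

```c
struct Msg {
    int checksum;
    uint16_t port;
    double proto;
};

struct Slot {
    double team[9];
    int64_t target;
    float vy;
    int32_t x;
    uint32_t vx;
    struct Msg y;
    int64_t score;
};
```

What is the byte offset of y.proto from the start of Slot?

Msg: 0..4  checksum  (4B, 4-aligned); 4..6  port  (2B, 2-aligned); 6..8  -- padding (2B); 8..16  proto  (8B, 8-aligned); sizeof = 16, alignof = 8
0..72  team  (72B, 8-aligned)
72..80  target  (8B, 8-aligned)
80..84  vy  (4B, 4-aligned)
84..88  x  (4B, 4-aligned)
88..92  vx  (4B, 4-aligned)
92..96  -- padding (4B)
96..112  y  (16B, 8-aligned)
within Msg: proto at 8
96 + 8 = 104

104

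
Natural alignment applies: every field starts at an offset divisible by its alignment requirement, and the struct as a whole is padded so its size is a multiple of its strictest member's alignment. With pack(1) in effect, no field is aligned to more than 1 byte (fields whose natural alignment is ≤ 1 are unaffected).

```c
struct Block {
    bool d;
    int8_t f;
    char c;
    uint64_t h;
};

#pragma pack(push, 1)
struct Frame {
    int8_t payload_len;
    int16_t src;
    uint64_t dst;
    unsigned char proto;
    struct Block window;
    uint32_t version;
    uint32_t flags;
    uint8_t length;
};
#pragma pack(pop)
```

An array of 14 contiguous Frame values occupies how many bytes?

518

Block: 0..1  d  (1B, 1-aligned); 1..2  f  (1B, 1-aligned); 2..3  c  (1B, 1-aligned); 3..8  -- padding (5B); 8..16  h  (8B, 8-aligned); sizeof = 16, alignof = 8
0..1  payload_len  (1B, 1-aligned)
1..3  src  (2B, 1-aligned)
3..11  dst  (8B, 1-aligned)
11..12  proto  (1B, 1-aligned)
12..28  window  (16B, 1-aligned)
28..32  version  (4B, 1-aligned)
32..36  flags  (4B, 1-aligned)
36..37  length  (1B, 1-aligned)
sizeof = 37, alignof = 1
array of 14: 14 × 37 = 518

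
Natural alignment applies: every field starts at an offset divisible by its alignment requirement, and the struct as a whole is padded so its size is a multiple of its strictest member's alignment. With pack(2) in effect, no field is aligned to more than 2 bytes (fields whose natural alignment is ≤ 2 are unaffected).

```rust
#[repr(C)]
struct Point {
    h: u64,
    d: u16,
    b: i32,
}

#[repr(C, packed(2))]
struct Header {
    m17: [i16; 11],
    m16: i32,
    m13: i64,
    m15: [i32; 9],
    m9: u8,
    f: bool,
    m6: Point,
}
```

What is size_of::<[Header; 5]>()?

Point: 0..8  h  (8B, 8-aligned); 8..10  d  (2B, 2-aligned); 10..12  -- padding (2B); 12..16  b  (4B, 4-aligned); sizeof = 16, alignof = 8
0..22  m17  (22B, 2-aligned)
22..26  m16  (4B, 2-aligned)
26..34  m13  (8B, 2-aligned)
34..70  m15  (36B, 2-aligned)
70..71  m9  (1B, 1-aligned)
71..72  f  (1B, 1-aligned)
72..88  m6  (16B, 2-aligned)
sizeof = 88, alignof = 2
array of 5: 5 × 88 = 440

440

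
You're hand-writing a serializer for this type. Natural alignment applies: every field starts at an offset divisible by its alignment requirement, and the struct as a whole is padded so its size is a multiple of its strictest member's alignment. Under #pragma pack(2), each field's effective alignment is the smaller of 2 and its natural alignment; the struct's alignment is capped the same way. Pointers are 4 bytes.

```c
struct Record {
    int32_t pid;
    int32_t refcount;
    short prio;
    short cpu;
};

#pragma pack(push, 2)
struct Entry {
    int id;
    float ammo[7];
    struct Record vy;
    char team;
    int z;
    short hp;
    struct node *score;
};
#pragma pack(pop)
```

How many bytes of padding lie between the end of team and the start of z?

Record: 0..4  pid  (4B, 4-aligned); 4..8  refcount  (4B, 4-aligned); 8..10  prio  (2B, 2-aligned); 10..12  cpu  (2B, 2-aligned); sizeof = 12, alignof = 4
0..4  id  (4B, 2-aligned)
4..32  ammo  (28B, 2-aligned)
32..44  vy  (12B, 2-aligned)
44..45  team  (1B, 1-aligned)
45..46  -- padding (1B)
46..50  z  (4B, 2-aligned)

1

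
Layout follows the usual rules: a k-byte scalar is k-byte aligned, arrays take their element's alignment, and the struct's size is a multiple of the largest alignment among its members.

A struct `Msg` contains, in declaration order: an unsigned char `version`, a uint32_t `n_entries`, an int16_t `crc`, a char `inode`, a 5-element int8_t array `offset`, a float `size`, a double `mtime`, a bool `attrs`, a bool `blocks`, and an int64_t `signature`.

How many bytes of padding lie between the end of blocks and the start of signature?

version at 0 (size 1, align 1) → ends 1
pad 3 to align 4 for n_entries
n_entries at 4 (size 4, align 4) → ends 8
crc at 8 (size 2, align 2) → ends 10
inode at 10 (size 1, align 1) → ends 11
offset at 11 (size 5, align 1) → ends 16
size at 16 (size 4, align 4) → ends 20
pad 4 to align 8 for mtime
mtime at 24 (size 8, align 8) → ends 32
attrs at 32 (size 1, align 1) → ends 33
blocks at 33 (size 1, align 1) → ends 34
pad 6 to align 8 for signature
signature at 40 (size 8, align 8) → ends 48

6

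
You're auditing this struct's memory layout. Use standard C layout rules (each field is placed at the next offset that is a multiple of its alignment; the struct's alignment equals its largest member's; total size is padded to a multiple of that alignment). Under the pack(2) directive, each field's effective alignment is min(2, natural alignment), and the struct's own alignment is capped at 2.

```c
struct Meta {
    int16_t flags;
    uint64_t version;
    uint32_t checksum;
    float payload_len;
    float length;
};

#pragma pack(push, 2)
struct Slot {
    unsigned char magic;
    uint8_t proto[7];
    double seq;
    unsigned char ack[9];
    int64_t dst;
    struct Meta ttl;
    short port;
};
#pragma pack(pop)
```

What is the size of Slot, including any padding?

68 bytes

Meta: 0..2  flags  (2B, 2-aligned); 2..8  -- padding (6B); 8..16  version  (8B, 8-aligned); 16..20  checksum  (4B, 4-aligned); 20..24  payload_len  (4B, 4-aligned); 24..28  length  (4B, 4-aligned); 28..32  -- tail padding (4B); sizeof = 32, alignof = 8
0..1  magic  (1B, 1-aligned)
1..8  proto  (7B, 1-aligned)
8..16  seq  (8B, 2-aligned)
16..25  ack  (9B, 1-aligned)
25..26  -- padding (1B)
26..34  dst  (8B, 2-aligned)
34..66  ttl  (32B, 2-aligned)
66..68  port  (2B, 2-aligned)
sizeof = 68, alignof = 2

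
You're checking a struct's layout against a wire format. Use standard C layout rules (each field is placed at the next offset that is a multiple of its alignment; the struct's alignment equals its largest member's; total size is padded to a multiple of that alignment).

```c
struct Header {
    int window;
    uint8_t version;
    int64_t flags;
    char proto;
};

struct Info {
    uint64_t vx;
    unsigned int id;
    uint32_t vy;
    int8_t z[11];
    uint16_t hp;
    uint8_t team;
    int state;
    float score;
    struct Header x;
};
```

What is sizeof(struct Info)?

64 bytes

Header: 0..4  window  (4B, 4-aligned); 4..5  version  (1B, 1-aligned); 5..8  -- padding (3B); 8..16  flags  (8B, 8-aligned); 16..17  proto  (1B, 1-aligned); 17..24  -- tail padding (7B); sizeof = 24, alignof = 8
0..8  vx  (8B, 8-aligned)
8..12  id  (4B, 4-aligned)
12..16  vy  (4B, 4-aligned)
16..27  z  (11B, 1-aligned)
27..28  -- padding (1B)
28..30  hp  (2B, 2-aligned)
30..31  team  (1B, 1-aligned)
31..32  -- padding (1B)
32..36  state  (4B, 4-aligned)
36..40  score  (4B, 4-aligned)
40..64  x  (24B, 8-aligned)
sizeof = 64, alignof = 8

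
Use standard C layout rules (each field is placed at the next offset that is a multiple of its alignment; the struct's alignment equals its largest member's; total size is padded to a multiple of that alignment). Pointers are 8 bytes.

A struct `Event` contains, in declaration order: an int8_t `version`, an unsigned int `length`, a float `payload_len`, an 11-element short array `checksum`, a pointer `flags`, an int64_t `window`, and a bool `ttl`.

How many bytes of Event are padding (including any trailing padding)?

@0: version [1B, align 1] → 1
+3 pad (align 4)
@4: length [4B, align 4] → 8
@8: payload_len [4B, align 4] → 12
@12: checksum [22B, align 2] → 34
+6 pad (align 8)
@40: flags [8B, align 8] → 48
@48: window [8B, align 8] → 56
@56: ttl [1B, align 1] → 57
+7 tail pad (align 8)
size 64, align 8
data bytes 48, size 64 → padding 16

16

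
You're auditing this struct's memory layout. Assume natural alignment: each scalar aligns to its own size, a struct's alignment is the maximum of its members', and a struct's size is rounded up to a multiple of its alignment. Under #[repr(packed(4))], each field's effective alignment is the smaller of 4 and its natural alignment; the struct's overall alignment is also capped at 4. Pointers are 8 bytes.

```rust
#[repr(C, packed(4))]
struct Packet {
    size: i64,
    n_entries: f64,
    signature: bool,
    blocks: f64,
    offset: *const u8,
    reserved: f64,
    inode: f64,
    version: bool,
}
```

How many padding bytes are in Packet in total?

@0: size [8B, align 4] → 8
@8: n_entries [8B, align 4] → 16
@16: signature [1B, align 1] → 17
+3 pad (align 4)
@20: blocks [8B, align 4] → 28
@28: offset [8B, align 4] → 36
@36: reserved [8B, align 4] → 44
@44: inode [8B, align 4] → 52
@52: version [1B, align 1] → 53
+3 tail pad (align 4)
size 56, align 4
data bytes 50, size 56 → padding 6

6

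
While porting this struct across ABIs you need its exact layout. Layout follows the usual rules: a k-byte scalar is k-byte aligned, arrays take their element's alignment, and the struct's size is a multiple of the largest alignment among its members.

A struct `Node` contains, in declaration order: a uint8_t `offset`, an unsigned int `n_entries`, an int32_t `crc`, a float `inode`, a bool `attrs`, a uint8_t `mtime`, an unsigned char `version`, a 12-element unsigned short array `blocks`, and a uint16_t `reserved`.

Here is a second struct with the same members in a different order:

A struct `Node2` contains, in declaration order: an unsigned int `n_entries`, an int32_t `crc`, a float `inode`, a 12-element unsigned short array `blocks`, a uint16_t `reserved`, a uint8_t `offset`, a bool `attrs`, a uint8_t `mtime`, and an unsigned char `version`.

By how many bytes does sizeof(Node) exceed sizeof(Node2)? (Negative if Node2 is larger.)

0..1  offset  (1B, 1-aligned)
1..4  -- padding (3B)
4..8  n_entries  (4B, 4-aligned)
8..12  crc  (4B, 4-aligned)
12..16  inode  (4B, 4-aligned)
16..17  attrs  (1B, 1-aligned)
17..18  mtime  (1B, 1-aligned)
18..19  version  (1B, 1-aligned)
19..20  -- padding (1B)
20..44  blocks  (24B, 2-aligned)
44..46  reserved  (2B, 2-aligned)
46..48  -- tail padding (2B)
sizeof = 48, alignof = 4
— Node2 —
0..4  n_entries  (4B, 4-aligned)
4..8  crc  (4B, 4-aligned)
8..12  inode  (4B, 4-aligned)
12..36  blocks  (24B, 2-aligned)
36..38  reserved  (2B, 2-aligned)
38..39  offset  (1B, 1-aligned)
39..40  attrs  (1B, 1-aligned)
40..41  mtime  (1B, 1-aligned)
41..42  version  (1B, 1-aligned)
42..44  -- tail padding (2B)
sizeof = 44, alignof = 4
48 − 44 = 4

4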